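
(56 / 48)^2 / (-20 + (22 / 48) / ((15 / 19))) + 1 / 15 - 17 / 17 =-105224 / 104865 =-1.00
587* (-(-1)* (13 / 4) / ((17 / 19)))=144989 / 68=2132.19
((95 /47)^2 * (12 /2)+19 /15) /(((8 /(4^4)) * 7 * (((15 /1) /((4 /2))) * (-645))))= -54670144 /2244067875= -0.02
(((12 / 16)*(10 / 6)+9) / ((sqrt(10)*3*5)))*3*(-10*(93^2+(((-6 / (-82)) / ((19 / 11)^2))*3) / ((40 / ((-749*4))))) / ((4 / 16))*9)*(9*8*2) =-829001193192*sqrt(10) / 9025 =-290474454.68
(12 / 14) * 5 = 30 / 7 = 4.29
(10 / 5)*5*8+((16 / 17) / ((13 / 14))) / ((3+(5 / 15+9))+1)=88484 / 1105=80.08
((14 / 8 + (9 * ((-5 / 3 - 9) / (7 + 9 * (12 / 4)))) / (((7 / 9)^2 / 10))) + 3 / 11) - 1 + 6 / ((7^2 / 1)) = -1668747 / 36652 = -45.53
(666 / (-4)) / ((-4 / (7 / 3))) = 777 / 8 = 97.12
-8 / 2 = -4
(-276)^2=76176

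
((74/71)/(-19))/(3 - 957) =37/643473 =0.00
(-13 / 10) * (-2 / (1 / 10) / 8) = 13 / 4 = 3.25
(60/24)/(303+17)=1/128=0.01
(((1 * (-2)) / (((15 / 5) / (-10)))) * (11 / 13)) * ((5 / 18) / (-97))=-550 / 34047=-0.02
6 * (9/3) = 18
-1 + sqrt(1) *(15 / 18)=-1 / 6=-0.17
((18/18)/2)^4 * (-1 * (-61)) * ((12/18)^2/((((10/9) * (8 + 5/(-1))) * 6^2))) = 61/4320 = 0.01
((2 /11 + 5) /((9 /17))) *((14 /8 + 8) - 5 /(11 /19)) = 15827 /1452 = 10.90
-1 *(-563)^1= 563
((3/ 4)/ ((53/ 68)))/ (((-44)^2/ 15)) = 765/ 102608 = 0.01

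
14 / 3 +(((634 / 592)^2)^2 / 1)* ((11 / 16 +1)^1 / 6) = 3711747484555 / 736950091776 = 5.04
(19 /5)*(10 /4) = 19 /2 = 9.50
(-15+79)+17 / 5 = 337 / 5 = 67.40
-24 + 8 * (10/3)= 2.67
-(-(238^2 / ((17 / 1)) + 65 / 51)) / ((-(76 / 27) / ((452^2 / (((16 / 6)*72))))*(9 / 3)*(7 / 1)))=-2170691693 / 36176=-60003.64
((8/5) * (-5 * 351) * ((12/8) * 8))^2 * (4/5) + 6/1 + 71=908336409.80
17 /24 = 0.71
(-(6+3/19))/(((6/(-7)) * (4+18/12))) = 273/209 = 1.31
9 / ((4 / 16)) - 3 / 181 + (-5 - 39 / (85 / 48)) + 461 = 7230333 / 15385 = 469.96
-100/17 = -5.88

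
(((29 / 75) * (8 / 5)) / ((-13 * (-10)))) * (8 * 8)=7424 / 24375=0.30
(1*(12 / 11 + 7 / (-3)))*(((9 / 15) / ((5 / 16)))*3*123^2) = -29773872 / 275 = -108268.63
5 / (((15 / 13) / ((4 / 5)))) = 52 / 15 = 3.47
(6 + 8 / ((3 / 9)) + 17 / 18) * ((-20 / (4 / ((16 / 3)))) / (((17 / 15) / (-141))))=102662.75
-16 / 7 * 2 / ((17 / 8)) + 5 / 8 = -1453 / 952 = -1.53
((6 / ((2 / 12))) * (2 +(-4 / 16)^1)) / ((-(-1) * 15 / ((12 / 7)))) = 36 / 5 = 7.20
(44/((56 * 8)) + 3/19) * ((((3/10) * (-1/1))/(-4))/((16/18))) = 2943/136192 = 0.02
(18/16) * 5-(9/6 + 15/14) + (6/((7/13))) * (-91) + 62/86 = -2432623/2408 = -1010.23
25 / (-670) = -5 / 134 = -0.04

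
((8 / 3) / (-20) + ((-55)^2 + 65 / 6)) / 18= 3373 / 20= 168.65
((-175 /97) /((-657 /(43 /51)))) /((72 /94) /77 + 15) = 27232975 /176552973459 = 0.00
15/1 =15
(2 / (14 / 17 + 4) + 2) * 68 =6732 / 41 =164.20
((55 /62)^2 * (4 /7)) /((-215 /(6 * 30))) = -108900 /289261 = -0.38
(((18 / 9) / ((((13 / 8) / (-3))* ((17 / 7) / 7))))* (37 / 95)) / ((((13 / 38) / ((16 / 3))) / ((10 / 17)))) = -1856512 / 48841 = -38.01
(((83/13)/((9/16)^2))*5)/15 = 21248/3159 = 6.73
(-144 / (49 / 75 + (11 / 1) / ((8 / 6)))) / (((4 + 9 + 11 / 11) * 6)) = -3600 / 18697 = -0.19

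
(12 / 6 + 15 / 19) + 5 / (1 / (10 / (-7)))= -579 / 133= -4.35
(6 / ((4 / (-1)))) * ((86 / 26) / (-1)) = 129 / 26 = 4.96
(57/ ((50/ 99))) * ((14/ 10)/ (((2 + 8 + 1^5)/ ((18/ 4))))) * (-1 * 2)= -32319/ 250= -129.28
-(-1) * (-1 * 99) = -99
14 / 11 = 1.27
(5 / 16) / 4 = 0.08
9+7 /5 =52 /5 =10.40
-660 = -660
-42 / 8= -5.25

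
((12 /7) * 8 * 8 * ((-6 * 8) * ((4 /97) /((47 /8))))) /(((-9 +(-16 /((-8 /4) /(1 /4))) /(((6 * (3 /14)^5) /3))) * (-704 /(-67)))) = -300091392 /188031619391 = -0.00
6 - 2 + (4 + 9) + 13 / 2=47 / 2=23.50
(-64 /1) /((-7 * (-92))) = -16 /161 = -0.10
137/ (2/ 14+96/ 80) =102.02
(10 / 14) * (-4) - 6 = -62 / 7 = -8.86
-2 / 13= -0.15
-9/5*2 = -18/5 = -3.60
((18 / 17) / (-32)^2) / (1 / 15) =135 / 8704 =0.02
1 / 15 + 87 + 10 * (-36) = -4094 / 15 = -272.93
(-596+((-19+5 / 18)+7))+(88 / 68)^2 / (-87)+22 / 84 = -320751034 / 528003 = -607.48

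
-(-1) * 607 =607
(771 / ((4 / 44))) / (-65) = -8481 / 65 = -130.48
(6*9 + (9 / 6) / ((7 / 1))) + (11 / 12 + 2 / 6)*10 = 467 / 7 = 66.71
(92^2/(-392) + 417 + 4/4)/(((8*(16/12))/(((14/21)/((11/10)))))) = 12140/539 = 22.52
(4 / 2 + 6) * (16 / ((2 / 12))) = 768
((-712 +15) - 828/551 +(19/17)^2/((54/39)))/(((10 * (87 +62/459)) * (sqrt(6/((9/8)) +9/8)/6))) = -17995805163 * sqrt(930)/290340702875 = -1.89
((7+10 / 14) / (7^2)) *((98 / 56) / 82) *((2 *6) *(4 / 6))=0.03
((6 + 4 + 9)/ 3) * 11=209/ 3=69.67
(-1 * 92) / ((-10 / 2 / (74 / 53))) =6808 / 265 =25.69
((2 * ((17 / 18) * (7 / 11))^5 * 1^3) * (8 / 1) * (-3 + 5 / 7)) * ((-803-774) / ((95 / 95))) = 43008911104712 / 9509900499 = 4522.54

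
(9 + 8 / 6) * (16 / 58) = 248 / 87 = 2.85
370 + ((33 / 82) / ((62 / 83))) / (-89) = 167413381 / 452476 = 369.99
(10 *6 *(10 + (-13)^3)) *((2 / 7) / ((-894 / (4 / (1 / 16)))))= 2799360 / 1043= 2683.95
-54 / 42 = -9 / 7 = -1.29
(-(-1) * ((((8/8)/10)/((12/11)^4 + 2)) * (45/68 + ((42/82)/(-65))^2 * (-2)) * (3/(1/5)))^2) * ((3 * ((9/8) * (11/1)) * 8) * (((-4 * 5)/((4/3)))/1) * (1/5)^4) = -0.60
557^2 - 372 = 309877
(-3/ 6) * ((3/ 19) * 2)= -3/ 19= -0.16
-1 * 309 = -309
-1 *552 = -552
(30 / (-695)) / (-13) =6 / 1807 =0.00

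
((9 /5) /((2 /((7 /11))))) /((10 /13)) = 819 /1100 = 0.74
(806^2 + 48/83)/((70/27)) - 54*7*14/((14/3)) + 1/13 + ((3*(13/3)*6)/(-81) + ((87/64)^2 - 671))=1038989911559671/4176506880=248770.07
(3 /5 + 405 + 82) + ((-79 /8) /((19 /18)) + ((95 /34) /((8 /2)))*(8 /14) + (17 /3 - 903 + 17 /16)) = -226621081 /542640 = -417.63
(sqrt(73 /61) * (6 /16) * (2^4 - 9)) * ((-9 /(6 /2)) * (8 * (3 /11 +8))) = -5733 * sqrt(4453) /671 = -570.15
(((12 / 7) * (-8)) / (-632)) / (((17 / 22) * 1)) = 0.03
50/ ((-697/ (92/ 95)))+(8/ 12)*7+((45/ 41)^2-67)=-99685016/ 1628889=-61.20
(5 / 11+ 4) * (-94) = -4606 / 11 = -418.73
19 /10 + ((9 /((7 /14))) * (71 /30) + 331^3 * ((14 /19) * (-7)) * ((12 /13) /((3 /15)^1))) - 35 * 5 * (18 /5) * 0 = -426472744177 /494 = -863305150.16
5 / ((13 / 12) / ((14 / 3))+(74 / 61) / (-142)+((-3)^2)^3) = 242536 / 35372595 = 0.01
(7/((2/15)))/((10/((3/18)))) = 7/8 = 0.88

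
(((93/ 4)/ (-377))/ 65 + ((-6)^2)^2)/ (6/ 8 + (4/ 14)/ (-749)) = 666038354961/ 385243105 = 1728.88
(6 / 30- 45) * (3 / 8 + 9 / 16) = -42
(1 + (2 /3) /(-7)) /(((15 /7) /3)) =19 /15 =1.27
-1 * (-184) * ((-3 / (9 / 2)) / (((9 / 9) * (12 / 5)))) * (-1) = 460 / 9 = 51.11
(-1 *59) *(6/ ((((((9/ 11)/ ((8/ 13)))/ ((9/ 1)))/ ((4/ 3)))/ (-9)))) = 373824/ 13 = 28755.69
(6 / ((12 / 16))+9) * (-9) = -153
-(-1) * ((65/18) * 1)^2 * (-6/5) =-15.65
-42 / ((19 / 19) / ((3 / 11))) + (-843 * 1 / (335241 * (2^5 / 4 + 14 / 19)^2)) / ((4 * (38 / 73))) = -3103939021873 / 270978429216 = -11.45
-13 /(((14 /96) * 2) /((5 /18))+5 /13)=-3380 /373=-9.06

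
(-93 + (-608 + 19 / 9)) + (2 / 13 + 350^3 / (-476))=-180546034 / 1989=-90772.26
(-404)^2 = 163216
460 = 460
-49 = -49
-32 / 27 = -1.19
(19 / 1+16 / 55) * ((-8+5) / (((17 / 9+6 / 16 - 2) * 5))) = -229176 / 5225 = -43.86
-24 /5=-4.80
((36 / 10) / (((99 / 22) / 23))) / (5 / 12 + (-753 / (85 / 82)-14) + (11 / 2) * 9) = -18768 / 704317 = -0.03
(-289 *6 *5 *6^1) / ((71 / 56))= -41029.86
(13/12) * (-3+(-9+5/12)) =-1807/144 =-12.55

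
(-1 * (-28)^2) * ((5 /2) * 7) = -13720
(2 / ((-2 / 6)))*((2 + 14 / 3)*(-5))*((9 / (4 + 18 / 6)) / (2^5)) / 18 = 25 / 56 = 0.45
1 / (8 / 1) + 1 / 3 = 11 / 24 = 0.46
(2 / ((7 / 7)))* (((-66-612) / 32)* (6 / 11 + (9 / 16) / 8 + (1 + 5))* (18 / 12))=-9473355 / 22528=-420.51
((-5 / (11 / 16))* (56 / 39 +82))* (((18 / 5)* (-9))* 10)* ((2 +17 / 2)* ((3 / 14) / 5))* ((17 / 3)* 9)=645229152 / 143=4512091.97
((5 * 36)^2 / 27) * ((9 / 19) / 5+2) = 47760 / 19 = 2513.68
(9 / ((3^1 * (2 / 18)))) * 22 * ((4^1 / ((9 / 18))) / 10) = 475.20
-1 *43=-43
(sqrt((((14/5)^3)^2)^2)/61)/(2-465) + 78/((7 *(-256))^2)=-12072453368627/708560384000000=-0.02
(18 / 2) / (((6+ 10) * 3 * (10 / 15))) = 9 / 32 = 0.28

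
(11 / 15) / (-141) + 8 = 16909 / 2115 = 7.99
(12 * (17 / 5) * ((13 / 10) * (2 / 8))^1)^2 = 439569 / 2500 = 175.83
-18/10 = -9/5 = -1.80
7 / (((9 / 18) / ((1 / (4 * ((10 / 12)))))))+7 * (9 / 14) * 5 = 267 / 10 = 26.70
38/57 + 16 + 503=1559/3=519.67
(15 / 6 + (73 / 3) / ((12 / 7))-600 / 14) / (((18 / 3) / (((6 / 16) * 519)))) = -1140589 / 1344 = -848.65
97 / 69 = 1.41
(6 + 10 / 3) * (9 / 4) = 21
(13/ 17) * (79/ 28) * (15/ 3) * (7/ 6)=5135/ 408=12.59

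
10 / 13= 0.77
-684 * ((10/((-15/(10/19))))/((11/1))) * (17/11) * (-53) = -216240/121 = -1787.11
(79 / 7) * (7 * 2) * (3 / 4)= 237 / 2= 118.50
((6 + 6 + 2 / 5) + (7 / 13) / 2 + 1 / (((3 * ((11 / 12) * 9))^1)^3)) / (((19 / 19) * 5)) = 1598090773 / 630694350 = 2.53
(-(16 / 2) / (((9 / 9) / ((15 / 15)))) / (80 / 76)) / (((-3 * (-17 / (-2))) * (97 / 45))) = 228 / 1649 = 0.14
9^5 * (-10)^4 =590490000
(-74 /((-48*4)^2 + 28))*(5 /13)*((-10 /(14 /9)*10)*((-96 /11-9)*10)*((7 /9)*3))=-2081250 /101453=-20.51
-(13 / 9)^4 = -28561 / 6561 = -4.35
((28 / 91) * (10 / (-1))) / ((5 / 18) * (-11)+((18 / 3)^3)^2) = -720 / 10916789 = -0.00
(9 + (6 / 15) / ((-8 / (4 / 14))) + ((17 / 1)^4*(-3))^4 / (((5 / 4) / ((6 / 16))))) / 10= 8277268738050934328681 / 70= 118246696257870490409.73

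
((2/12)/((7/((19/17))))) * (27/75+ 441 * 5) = 174591/2975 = 58.69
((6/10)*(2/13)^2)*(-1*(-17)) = 204/845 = 0.24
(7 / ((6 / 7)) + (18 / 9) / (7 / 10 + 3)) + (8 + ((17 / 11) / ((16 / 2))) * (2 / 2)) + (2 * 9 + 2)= 360443 / 9768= 36.90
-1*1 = -1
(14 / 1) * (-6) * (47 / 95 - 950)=79758.44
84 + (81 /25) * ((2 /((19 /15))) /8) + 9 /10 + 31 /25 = 164881 /1900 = 86.78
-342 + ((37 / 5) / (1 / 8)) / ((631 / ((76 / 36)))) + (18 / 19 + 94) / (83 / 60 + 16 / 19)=-21549292442 / 72038115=-299.14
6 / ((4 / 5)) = 15 / 2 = 7.50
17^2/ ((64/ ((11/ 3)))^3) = 384659/ 7077888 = 0.05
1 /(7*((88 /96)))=12 /77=0.16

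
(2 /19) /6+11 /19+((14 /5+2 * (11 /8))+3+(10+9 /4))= 6098 /285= 21.40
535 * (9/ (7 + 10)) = 4815/ 17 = 283.24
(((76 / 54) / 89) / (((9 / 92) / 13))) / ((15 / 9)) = 45448 / 36045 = 1.26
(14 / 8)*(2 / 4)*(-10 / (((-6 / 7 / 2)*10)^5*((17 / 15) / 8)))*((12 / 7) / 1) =16807 / 229500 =0.07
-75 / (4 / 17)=-1275 / 4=-318.75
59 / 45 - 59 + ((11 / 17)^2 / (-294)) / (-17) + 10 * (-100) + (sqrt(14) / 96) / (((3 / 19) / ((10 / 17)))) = -22916234689 / 21666330 + 95 * sqrt(14) / 2448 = -1057.54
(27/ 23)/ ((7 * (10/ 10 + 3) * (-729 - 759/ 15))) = -135/ 2510312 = -0.00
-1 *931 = -931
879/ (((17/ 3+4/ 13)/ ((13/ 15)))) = 148551/ 1165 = 127.51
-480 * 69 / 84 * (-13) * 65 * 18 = 41979600 / 7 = 5997085.71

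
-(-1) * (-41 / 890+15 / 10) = 647 / 445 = 1.45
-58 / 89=-0.65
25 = 25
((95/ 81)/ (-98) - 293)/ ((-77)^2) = -2325929/ 47064402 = -0.05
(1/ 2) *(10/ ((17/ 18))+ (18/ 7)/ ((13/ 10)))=9720/ 1547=6.28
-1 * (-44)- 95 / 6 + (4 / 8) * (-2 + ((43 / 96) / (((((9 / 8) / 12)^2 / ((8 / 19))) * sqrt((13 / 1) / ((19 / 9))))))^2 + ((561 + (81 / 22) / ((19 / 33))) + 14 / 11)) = 24877393141 / 71304948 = 348.89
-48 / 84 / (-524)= 0.00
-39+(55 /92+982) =86811 /92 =943.60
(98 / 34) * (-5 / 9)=-245 / 153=-1.60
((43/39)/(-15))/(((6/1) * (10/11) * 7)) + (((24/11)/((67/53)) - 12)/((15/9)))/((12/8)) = -744524761/181080900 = -4.11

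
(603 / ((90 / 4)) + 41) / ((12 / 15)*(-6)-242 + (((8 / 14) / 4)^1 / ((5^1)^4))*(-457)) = -98875 / 360069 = -0.27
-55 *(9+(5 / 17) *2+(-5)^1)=-4290 / 17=-252.35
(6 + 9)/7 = 15/7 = 2.14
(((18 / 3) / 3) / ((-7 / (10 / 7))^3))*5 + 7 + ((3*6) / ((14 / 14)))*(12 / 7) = 4443855 / 117649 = 37.77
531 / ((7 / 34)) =18054 / 7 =2579.14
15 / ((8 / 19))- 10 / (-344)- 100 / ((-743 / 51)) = 10867295 / 255592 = 42.52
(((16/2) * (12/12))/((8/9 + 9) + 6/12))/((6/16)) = 384/187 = 2.05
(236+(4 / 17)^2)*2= 136440 / 289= 472.11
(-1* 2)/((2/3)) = -3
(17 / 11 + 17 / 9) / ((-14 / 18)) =-340 / 77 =-4.42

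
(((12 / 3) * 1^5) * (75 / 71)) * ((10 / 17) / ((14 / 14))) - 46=-52522 / 1207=-43.51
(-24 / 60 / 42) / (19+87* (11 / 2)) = -2 / 104475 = -0.00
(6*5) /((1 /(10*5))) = 1500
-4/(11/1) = -4/11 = -0.36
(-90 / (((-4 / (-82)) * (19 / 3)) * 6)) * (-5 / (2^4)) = 9225 / 608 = 15.17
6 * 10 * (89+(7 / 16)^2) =342495 / 64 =5351.48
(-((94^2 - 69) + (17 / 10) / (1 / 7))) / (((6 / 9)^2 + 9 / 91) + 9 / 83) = -5967632853 / 443060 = -13469.13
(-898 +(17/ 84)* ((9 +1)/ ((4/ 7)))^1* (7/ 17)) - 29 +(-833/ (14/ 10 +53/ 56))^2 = 432011107721/ 3453192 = 125104.86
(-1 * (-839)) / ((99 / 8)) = 6712 / 99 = 67.80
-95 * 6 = -570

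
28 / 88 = 7 / 22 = 0.32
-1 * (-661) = 661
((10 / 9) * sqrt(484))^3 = 10648000 / 729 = 14606.31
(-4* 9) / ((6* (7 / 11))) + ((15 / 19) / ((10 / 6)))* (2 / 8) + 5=-2293 / 532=-4.31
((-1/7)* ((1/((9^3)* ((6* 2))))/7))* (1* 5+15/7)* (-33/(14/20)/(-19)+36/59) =-101075/1962118809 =-0.00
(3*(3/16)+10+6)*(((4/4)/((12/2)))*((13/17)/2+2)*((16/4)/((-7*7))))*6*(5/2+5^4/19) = -28870425/253232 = -114.01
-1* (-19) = 19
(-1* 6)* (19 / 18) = -19 / 3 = -6.33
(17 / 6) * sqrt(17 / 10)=17 * sqrt(170) / 60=3.69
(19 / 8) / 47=19 / 376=0.05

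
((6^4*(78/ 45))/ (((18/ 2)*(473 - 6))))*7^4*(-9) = -11549.48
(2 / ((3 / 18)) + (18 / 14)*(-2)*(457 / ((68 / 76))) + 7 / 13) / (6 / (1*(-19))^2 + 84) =-145297085 / 9384102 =-15.48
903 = 903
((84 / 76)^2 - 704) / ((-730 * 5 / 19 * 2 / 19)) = 253703 / 7300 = 34.75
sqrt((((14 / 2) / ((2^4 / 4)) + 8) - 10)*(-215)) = sqrt(215) / 2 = 7.33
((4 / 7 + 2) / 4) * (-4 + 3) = -9 / 14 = -0.64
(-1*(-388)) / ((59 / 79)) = 519.53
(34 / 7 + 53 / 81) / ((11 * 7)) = 3125 / 43659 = 0.07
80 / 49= 1.63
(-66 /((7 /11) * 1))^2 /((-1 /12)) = -6324912 /49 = -129079.84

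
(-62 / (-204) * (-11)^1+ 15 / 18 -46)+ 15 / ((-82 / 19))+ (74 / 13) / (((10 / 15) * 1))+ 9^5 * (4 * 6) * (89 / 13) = 527467710811 / 54366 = 9702161.48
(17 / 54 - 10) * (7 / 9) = -3661 / 486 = -7.53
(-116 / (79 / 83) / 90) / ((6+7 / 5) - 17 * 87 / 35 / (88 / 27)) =2965424 / 12187251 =0.24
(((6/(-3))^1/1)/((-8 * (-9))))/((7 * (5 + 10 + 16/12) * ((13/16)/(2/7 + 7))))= -68/31213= -0.00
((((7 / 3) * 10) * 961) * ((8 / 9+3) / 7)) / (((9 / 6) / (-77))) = -51797900 / 81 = -639480.25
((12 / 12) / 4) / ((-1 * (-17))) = 1 / 68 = 0.01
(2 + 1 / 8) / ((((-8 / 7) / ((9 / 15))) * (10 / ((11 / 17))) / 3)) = -693 / 3200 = -0.22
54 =54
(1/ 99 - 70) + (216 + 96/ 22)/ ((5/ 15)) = 58519/ 99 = 591.10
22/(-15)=-22/15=-1.47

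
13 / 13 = 1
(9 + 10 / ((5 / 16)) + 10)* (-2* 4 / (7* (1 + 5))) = -68 / 7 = -9.71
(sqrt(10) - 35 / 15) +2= -1 / 3 +sqrt(10)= 2.83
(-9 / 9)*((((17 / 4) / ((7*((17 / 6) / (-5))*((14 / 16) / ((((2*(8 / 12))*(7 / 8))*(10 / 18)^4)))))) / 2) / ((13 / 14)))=6250 / 85293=0.07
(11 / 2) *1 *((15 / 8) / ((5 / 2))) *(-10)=-165 / 4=-41.25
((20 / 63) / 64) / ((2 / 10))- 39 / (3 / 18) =-235847 / 1008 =-233.98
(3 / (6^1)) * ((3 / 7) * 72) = 108 / 7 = 15.43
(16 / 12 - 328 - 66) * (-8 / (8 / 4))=1570.67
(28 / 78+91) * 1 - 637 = -21280 / 39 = -545.64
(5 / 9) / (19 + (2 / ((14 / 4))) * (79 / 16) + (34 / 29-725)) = -4060 / 5130261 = -0.00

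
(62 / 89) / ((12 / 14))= 0.81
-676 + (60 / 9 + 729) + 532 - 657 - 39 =-313 / 3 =-104.33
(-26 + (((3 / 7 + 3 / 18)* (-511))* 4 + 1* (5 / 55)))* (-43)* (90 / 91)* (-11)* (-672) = 5078059200 / 13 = 390619938.46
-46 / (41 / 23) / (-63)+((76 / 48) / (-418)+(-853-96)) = -215619253 / 227304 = -948.59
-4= -4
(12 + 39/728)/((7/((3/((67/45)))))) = 91125/26264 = 3.47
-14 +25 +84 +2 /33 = 3137 /33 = 95.06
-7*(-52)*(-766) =-278824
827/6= 137.83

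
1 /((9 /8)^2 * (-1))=-64 /81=-0.79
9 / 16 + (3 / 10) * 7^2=1221 / 80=15.26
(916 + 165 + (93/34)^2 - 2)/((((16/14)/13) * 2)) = 114293543/18496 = 6179.37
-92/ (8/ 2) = -23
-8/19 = -0.42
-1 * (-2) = 2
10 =10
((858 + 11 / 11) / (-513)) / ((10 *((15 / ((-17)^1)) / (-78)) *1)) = -189839 / 12825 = -14.80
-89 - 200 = -289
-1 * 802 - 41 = -843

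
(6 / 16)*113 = 339 / 8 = 42.38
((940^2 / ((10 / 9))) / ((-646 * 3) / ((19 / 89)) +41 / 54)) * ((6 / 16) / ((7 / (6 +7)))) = -209346930 / 3431197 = -61.01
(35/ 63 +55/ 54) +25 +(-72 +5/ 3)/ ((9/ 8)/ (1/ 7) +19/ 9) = 19.53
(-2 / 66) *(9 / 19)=-3 / 209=-0.01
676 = 676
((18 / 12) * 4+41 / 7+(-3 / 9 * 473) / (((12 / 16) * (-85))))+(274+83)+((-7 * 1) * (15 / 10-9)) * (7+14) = 15784723 / 10710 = 1473.83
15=15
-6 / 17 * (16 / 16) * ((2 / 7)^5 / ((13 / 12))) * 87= -200448 / 3714347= -0.05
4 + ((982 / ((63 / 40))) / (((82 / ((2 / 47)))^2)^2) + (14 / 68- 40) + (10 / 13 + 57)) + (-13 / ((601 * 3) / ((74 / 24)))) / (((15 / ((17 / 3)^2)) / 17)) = 1318766119882889263736999 / 62305719215095465511220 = 21.17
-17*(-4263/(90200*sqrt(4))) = 72471/180400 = 0.40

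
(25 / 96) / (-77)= -25 / 7392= -0.00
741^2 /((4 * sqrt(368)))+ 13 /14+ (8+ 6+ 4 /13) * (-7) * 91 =-127583 /14+ 549081 * sqrt(23) /368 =-1957.36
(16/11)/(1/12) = 192/11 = 17.45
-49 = -49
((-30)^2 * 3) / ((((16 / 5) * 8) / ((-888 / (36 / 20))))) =-208125 / 4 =-52031.25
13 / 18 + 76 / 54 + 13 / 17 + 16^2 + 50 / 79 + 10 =19546655 / 72522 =269.53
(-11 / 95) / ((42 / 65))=-143 / 798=-0.18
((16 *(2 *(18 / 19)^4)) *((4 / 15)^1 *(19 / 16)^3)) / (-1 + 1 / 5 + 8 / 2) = 2187 / 608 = 3.60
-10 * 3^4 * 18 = -14580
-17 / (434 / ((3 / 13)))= -51 / 5642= -0.01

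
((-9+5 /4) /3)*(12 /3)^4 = -1984 /3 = -661.33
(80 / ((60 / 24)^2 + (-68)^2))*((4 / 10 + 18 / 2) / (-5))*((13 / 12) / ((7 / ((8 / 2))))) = -39104 / 1944705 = -0.02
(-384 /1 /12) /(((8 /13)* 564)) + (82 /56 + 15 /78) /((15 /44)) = 4.77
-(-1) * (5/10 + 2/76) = 10/19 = 0.53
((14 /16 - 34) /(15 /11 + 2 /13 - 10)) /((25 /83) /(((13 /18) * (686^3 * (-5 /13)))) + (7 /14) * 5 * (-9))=-25384718958599 /146259388791342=-0.17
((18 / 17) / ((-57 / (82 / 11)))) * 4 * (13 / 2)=-12792 / 3553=-3.60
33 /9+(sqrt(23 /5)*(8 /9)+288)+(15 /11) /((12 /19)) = 8*sqrt(115) /45+38785 /132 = 295.73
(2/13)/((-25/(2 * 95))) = -76/65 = -1.17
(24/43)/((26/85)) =1020/559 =1.82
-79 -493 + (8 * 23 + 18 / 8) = -1543 / 4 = -385.75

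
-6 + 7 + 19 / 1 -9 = 11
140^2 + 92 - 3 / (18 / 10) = 59071 / 3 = 19690.33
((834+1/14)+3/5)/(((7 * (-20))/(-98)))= 58427/100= 584.27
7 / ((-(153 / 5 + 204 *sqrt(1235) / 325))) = -2275 / 4777 + 140 *sqrt(1235) / 14331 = -0.13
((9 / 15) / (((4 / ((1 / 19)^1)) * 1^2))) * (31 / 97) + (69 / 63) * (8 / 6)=3396979 / 2322180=1.46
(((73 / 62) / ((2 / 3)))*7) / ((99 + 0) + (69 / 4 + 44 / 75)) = 114975 / 1086581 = 0.11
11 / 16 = 0.69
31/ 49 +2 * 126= 12379/ 49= 252.63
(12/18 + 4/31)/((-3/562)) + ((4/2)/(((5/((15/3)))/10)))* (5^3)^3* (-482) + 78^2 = -5253045219152/279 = -18828119065.06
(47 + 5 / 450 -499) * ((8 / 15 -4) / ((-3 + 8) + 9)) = 528827 / 4725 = 111.92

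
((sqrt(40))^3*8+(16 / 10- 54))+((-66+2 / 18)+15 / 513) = -33704 / 285+640*sqrt(10) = 1905.60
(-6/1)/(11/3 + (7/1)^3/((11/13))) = -99/6749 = -0.01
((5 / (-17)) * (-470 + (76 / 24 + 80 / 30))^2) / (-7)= 38781125 / 4284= 9052.55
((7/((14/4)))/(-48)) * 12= -1/2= -0.50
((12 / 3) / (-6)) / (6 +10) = -0.04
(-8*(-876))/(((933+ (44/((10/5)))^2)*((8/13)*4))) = 219/109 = 2.01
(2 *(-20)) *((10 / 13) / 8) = -50 / 13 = -3.85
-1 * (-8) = 8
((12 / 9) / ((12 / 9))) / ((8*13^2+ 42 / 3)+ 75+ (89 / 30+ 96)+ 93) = 30 / 48989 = 0.00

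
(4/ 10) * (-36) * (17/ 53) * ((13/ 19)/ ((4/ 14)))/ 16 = -13923/ 20140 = -0.69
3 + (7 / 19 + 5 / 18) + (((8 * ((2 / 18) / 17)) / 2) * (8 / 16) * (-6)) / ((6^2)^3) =3.65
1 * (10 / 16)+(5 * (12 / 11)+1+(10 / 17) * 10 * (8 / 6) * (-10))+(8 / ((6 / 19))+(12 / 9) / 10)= -343221 / 7480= -45.89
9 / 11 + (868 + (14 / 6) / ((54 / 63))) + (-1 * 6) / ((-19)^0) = 171377 / 198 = 865.54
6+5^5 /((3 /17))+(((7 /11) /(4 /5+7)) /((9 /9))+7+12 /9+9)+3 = 2536069 /143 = 17734.75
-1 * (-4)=4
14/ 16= 7/ 8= 0.88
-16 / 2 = -8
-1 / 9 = -0.11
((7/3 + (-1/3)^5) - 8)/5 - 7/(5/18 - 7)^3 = -2391609898/2152446615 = -1.11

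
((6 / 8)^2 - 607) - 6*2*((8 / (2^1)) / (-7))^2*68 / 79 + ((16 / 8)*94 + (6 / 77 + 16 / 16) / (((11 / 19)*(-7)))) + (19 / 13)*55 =-33289419837 / 97425328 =-341.69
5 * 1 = 5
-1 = -1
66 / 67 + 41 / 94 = 8951 / 6298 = 1.42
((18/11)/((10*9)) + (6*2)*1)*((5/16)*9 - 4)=-12559/880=-14.27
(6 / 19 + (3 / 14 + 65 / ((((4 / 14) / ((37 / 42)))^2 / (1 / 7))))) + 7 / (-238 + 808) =88.82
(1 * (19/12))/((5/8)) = 38/15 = 2.53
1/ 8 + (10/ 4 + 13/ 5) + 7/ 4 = 279/ 40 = 6.98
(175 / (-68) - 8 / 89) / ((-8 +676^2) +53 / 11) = -0.00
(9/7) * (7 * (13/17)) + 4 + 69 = 1358/17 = 79.88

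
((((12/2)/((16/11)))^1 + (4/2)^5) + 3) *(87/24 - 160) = -391563/64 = -6118.17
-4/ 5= -0.80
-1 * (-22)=22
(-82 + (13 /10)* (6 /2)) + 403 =3249 /10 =324.90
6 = 6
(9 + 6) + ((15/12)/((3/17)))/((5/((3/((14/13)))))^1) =1061/56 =18.95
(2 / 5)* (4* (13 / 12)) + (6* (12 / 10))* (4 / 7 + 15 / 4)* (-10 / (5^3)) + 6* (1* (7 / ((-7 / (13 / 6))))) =-36109 / 2625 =-13.76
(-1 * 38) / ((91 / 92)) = -3496 / 91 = -38.42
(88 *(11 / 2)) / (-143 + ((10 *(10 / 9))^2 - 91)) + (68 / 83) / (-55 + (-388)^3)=-785396016158 / 179380571017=-4.38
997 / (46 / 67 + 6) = 66799 / 448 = 149.10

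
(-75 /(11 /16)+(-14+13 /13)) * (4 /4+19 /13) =-42976 /143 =-300.53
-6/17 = -0.35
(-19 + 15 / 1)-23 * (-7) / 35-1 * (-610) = 3053 / 5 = 610.60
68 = 68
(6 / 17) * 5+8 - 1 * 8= 30 / 17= 1.76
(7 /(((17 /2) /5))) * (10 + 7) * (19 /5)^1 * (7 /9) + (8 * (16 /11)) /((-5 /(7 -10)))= 105866 /495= 213.87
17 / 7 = 2.43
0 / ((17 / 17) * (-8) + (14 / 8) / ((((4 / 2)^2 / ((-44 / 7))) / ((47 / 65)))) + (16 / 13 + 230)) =0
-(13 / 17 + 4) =-81 / 17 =-4.76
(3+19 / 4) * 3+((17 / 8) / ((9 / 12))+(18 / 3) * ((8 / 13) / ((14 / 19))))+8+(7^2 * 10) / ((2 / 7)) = 1754.09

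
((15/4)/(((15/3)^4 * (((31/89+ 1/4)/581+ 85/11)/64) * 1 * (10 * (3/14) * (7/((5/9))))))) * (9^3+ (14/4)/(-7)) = 26519684576/19781328375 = 1.34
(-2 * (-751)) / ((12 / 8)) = 3004 / 3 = 1001.33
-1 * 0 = 0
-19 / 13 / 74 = -19 / 962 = -0.02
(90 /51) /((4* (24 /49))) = 245 /272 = 0.90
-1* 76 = -76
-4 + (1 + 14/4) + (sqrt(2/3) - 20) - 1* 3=-45/2 + sqrt(6)/3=-21.68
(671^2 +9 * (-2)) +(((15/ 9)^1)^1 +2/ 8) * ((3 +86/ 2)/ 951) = 2568972967/ 5706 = 450223.09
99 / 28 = 3.54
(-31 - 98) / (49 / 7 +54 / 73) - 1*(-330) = 177033 / 565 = 313.33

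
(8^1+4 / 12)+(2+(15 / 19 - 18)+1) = -335 / 57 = -5.88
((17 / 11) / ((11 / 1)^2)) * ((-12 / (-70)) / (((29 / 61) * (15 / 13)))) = 26962 / 6754825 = 0.00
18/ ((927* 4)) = 1/ 206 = 0.00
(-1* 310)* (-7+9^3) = -223820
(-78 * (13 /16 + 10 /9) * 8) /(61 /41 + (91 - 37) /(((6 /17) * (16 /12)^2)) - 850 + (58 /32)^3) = 604737536 /381128409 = 1.59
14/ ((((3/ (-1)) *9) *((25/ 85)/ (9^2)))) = -714/ 5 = -142.80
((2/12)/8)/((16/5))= 5/768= 0.01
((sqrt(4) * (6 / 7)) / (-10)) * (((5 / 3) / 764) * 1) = -1 / 2674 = -0.00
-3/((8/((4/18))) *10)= -0.01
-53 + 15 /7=-356 /7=-50.86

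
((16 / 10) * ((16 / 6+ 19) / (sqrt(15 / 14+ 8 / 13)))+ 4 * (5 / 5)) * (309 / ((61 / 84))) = 103824 / 61+ 899808 * sqrt(55874) / 18727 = 13059.63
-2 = -2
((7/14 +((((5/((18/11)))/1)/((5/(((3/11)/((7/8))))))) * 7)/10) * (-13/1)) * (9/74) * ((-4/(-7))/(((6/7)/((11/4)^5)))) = -39779597/378880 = -104.99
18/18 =1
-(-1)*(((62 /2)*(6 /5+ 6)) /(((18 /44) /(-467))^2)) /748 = 297473396 /765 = 388854.11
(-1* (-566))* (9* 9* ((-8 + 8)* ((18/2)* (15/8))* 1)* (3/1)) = 0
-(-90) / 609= 30 / 203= 0.15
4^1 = 4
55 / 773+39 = 30202 / 773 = 39.07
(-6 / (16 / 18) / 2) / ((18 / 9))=-27 / 16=-1.69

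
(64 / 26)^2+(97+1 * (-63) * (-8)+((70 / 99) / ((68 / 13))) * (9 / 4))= 153556023 / 252824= 607.36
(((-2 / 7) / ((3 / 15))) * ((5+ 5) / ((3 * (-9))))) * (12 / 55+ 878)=966040 / 2079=464.67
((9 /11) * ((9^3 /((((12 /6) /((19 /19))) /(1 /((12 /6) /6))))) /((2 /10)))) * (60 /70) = 295245 /77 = 3834.35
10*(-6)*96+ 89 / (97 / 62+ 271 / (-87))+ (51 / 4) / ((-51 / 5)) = -194645599 / 33452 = -5818.65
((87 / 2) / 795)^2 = 841 / 280900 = 0.00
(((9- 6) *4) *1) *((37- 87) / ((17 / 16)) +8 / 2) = -8784 / 17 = -516.71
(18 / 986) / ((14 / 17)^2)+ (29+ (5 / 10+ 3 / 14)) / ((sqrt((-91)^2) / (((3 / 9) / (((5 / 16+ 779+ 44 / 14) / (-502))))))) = -64127279 / 1494352020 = -0.04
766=766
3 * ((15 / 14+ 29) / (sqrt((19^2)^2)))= 1263 / 5054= 0.25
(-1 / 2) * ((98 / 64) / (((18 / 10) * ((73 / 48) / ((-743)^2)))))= -135252005 / 876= -154397.27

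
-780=-780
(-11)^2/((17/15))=1815/17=106.76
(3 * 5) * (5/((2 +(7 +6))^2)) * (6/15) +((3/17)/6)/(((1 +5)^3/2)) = 2453/18360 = 0.13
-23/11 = -2.09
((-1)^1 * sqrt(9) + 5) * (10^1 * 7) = 140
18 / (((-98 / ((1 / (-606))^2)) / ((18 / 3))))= -3 / 999698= -0.00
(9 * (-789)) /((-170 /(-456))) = -1619028 /85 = -19047.39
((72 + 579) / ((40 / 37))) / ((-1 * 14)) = -43.01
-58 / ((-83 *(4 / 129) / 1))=3741 / 166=22.54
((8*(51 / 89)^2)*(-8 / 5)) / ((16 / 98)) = -1019592 / 39605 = -25.74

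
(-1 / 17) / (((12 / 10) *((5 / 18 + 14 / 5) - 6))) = 75 / 4471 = 0.02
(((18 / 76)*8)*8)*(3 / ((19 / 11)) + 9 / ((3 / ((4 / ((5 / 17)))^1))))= 1163808 / 1805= 644.77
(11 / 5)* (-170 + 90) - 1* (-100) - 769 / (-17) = -523 / 17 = -30.76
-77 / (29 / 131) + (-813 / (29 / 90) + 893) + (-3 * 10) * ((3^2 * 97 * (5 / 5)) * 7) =-5373930 / 29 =-185307.93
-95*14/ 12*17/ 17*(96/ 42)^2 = -12160/ 21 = -579.05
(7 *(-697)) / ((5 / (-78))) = 76112.40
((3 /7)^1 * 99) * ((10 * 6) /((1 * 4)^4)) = 4455 /448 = 9.94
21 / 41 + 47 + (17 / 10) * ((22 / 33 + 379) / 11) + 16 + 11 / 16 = 122.88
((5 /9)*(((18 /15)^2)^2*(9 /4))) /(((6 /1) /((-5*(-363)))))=19602 /25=784.08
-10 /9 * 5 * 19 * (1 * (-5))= 4750 /9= 527.78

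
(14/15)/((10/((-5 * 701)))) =-4907/15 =-327.13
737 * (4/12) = 737/3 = 245.67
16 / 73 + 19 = 1403 / 73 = 19.22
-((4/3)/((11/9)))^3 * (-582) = 1005696/1331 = 755.59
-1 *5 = -5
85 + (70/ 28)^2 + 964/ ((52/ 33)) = 703.02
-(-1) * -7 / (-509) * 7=49 / 509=0.10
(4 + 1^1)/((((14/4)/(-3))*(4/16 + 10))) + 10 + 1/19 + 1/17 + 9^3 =68477611/92701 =738.69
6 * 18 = 108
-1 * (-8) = 8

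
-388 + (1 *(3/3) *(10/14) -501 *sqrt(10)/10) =-2711/7 -501 *sqrt(10)/10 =-545.72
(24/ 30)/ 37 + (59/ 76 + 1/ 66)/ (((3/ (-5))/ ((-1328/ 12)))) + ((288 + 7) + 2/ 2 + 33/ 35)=3236911492/ 7307685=442.95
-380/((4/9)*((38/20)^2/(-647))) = 2911500/19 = 153236.84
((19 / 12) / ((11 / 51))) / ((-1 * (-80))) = 323 / 3520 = 0.09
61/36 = 1.69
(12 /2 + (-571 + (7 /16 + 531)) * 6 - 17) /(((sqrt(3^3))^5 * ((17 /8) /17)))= -1987 * sqrt(3) /6561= -0.52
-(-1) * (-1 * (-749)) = 749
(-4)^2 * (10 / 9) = 160 / 9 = 17.78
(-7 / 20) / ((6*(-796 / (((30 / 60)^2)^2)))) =7 / 1528320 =0.00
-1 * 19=-19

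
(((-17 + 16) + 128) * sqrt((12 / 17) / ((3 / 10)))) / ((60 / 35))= 889 * sqrt(170) / 102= 113.64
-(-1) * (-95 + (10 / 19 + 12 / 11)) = -19517 / 209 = -93.38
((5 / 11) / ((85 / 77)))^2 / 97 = 49 / 28033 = 0.00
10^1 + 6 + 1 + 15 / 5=20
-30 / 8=-15 / 4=-3.75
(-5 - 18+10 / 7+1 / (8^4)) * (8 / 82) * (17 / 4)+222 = 250458231 / 1175552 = 213.06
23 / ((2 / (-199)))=-2288.50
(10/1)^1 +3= 13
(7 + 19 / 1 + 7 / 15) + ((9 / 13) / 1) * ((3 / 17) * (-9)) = 84092 / 3315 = 25.37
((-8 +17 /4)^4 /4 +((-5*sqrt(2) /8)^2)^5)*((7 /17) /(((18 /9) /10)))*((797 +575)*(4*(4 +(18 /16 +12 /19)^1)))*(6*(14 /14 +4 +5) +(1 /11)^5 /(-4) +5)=43173988702881889453125 /205351043465216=210244798.25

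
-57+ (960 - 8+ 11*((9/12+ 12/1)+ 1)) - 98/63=37609/36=1044.69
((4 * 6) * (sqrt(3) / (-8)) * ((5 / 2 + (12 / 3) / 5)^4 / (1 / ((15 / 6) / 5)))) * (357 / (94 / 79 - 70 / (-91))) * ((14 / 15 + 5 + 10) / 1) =-103918368595041 * sqrt(3) / 201200000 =-894591.92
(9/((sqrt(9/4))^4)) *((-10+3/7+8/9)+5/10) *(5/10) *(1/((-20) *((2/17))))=17527/5670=3.09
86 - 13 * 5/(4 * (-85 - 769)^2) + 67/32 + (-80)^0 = 519819849/5834528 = 89.09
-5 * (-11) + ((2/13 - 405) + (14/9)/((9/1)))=-368206/1053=-349.67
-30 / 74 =-0.41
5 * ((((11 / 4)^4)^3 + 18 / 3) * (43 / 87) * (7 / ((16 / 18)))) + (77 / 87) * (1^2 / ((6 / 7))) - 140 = 127529259396987371 / 35030827008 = 3640486.69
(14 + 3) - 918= -901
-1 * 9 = -9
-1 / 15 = -0.07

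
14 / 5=2.80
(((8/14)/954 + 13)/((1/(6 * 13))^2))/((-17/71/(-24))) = 50003000736/6307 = 7928175.16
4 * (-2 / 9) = -8 / 9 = -0.89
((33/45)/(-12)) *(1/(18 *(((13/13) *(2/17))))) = -187/6480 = -0.03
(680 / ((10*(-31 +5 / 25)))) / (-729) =170 / 56133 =0.00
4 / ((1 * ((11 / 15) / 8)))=480 / 11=43.64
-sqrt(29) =-5.39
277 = 277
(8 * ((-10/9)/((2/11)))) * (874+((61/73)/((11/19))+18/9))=-28183480/657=-42897.23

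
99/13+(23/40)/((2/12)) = 2877/260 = 11.07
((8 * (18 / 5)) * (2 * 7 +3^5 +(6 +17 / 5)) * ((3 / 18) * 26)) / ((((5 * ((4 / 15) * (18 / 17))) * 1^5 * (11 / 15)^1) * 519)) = 61.88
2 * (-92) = -184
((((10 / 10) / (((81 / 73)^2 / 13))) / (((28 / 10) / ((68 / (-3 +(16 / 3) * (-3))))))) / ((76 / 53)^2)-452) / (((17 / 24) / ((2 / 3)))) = -2311257980786 / 5355225981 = -431.59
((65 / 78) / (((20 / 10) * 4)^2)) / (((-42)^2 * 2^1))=5 / 1354752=0.00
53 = 53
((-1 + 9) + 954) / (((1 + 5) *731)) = 481 / 2193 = 0.22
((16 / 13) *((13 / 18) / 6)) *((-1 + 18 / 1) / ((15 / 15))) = 2.52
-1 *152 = -152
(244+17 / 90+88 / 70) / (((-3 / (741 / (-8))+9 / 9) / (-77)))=-420132427 / 22950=-18306.42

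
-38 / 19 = -2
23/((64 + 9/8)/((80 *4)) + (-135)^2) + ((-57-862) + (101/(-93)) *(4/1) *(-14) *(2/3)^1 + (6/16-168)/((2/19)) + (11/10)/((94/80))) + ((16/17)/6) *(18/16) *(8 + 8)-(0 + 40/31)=-410773800253508519/166411493085456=-2468.42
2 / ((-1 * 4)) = -1 / 2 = -0.50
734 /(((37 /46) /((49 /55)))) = 812.99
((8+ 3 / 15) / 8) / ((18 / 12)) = 41 / 60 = 0.68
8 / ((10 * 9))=4 / 45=0.09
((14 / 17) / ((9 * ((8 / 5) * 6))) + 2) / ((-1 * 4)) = -7379 / 14688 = -0.50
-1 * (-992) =992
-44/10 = -22/5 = -4.40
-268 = -268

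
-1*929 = -929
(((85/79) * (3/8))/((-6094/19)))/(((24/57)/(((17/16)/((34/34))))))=-1564935/492980224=-0.00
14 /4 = 7 /2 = 3.50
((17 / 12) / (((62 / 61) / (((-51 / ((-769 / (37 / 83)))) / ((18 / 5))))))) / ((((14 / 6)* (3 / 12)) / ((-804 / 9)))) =-218511455 / 124654131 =-1.75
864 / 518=432 / 259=1.67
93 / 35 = 2.66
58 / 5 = 11.60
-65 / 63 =-1.03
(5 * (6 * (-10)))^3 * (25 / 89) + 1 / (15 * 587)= -5943374999911 / 783645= -7584269.66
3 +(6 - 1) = 8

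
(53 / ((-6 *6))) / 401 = -0.00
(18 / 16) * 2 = 9 / 4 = 2.25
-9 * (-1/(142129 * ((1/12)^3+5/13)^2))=26873856/62969377969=0.00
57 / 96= 19 / 32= 0.59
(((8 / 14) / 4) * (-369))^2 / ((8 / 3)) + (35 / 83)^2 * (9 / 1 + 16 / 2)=2822202787 / 2700488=1045.07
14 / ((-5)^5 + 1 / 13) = -0.00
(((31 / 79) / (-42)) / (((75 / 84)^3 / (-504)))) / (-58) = -4083072 / 35796875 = -0.11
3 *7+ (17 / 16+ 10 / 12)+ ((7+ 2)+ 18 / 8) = 1639 / 48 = 34.15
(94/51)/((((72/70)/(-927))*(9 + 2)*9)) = -169435/10098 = -16.78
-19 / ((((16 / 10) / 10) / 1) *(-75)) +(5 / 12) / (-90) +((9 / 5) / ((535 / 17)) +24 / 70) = 8003281 / 4044600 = 1.98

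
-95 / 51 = -1.86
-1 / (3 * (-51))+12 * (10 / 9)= 2041 / 153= 13.34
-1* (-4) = 4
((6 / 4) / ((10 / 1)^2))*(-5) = -3 / 40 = -0.08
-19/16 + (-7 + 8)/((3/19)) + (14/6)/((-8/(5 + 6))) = 31/16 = 1.94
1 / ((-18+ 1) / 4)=-4 / 17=-0.24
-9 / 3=-3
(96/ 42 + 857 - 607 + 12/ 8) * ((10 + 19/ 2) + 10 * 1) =209627/ 28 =7486.68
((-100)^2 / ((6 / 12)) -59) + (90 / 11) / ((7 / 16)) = 1536897 / 77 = 19959.70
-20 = -20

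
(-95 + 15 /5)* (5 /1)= -460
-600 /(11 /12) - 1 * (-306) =-3834 /11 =-348.55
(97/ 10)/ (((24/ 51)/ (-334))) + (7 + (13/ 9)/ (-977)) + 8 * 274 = -1648010959/ 351720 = -4685.58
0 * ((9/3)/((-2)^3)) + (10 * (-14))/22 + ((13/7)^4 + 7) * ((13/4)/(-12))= -1819373/158466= -11.48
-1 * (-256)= 256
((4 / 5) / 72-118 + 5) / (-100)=10169 / 9000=1.13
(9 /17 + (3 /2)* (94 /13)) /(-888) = -419 /32708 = -0.01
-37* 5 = -185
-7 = -7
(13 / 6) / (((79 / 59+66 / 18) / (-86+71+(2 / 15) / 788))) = -67993783 / 10472520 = -6.49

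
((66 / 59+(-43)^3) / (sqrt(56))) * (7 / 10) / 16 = -4690847 * sqrt(14) / 37760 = -464.82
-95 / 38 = -5 / 2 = -2.50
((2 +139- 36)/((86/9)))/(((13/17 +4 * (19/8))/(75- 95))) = -321300/15007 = -21.41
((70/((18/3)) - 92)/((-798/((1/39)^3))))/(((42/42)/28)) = 0.00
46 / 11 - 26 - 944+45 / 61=-647569 / 671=-965.08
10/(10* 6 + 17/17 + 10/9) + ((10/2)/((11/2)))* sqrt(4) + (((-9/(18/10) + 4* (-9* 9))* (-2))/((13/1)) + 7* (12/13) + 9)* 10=313480/473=662.75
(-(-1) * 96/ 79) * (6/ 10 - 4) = -1632/ 395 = -4.13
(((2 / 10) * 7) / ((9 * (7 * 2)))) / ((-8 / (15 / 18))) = -1 / 864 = -0.00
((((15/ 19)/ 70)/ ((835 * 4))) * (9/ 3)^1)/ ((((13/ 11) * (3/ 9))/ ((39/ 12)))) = 0.00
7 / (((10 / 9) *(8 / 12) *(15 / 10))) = 6.30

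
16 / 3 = 5.33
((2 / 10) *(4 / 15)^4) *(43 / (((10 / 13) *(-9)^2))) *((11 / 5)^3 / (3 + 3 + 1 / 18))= 190471424 / 155197265625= 0.00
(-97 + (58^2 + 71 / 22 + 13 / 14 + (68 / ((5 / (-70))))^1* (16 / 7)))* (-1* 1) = -84327 / 77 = -1095.16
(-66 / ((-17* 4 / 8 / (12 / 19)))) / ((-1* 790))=-792 / 127585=-0.01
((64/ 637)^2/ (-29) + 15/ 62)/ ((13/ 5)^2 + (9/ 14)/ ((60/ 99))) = 17625556300/ 570577934017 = 0.03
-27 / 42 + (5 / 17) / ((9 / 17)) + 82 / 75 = 3169 / 3150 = 1.01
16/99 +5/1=511/99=5.16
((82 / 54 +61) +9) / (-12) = -1931 / 324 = -5.96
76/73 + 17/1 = 1317/73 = 18.04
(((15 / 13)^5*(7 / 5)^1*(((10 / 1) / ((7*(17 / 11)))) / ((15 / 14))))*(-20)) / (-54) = 5775000 / 6311981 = 0.91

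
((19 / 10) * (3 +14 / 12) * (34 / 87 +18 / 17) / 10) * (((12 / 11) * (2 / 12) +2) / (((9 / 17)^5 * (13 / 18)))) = 6804622912 / 81625401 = 83.36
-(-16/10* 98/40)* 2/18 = 98/225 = 0.44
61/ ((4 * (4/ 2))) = 61/ 8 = 7.62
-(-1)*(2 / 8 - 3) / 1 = -11 / 4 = -2.75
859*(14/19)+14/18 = 633.73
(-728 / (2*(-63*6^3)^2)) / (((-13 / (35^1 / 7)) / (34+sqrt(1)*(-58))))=-5 / 275562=-0.00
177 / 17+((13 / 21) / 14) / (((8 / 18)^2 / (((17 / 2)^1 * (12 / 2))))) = 581853 / 26656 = 21.83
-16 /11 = -1.45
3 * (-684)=-2052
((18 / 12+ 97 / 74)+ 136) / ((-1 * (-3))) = 1712 / 37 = 46.27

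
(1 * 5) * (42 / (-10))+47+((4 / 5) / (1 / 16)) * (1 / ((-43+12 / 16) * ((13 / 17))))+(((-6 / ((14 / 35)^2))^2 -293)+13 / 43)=1139.16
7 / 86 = 0.08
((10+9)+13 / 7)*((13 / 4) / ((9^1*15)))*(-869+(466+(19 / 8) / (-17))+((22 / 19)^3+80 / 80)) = -118206630503 / 587679120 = -201.14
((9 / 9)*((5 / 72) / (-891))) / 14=-5 / 898128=-0.00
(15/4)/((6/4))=5/2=2.50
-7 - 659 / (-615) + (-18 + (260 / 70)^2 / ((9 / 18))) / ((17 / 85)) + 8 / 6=435592 / 10045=43.36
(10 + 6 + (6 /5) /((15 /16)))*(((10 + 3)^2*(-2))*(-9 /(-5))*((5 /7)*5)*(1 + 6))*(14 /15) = -6132672 /25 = -245306.88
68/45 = 1.51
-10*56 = -560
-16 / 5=-3.20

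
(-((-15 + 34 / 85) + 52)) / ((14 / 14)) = -187 / 5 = -37.40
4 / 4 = 1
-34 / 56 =-17 / 28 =-0.61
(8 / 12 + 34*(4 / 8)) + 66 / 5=463 / 15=30.87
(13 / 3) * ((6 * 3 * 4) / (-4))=-78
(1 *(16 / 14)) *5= 40 / 7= 5.71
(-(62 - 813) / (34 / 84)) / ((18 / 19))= 99883 / 51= 1958.49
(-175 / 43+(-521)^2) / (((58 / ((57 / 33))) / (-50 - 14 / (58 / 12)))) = -170092966524 / 397793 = -427591.65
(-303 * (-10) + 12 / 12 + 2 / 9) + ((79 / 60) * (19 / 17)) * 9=9316067 / 3060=3044.47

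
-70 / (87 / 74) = -5180 / 87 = -59.54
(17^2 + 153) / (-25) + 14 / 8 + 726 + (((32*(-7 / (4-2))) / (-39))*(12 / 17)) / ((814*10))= 6386868869 / 8994700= 710.07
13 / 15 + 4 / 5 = 5 / 3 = 1.67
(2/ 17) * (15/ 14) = 15/ 119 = 0.13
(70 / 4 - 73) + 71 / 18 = -464 / 9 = -51.56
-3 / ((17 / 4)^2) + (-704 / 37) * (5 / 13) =-1040368 / 139009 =-7.48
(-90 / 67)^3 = -729000 / 300763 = -2.42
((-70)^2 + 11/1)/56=4911/56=87.70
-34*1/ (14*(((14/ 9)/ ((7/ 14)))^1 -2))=-153/ 70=-2.19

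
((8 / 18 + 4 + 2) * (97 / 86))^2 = 7912969 / 149769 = 52.83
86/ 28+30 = 463/ 14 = 33.07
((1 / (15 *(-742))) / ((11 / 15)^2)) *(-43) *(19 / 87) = 4085 / 2603678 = 0.00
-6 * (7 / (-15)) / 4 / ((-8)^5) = -7 / 327680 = -0.00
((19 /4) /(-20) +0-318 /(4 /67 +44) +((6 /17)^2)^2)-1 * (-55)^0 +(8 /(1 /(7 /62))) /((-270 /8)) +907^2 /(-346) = -18930115494847739 /7933614354576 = -2386.06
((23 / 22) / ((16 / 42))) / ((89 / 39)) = 18837 / 15664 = 1.20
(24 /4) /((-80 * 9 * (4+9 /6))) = -1 /660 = -0.00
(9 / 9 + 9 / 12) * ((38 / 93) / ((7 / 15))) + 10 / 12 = 220 / 93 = 2.37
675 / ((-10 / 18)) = -1215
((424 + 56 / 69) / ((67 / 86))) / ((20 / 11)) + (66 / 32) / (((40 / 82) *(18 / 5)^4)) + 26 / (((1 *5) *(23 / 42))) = 1067841906451 / 3451051008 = 309.43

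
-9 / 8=-1.12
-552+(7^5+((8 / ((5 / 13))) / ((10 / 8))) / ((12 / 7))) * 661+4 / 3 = 277882311 / 25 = 11115292.44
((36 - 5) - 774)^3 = -410172407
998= 998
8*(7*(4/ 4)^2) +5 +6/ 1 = 67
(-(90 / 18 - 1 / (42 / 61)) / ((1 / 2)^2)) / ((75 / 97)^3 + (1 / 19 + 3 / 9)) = -5167554526 / 308879767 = -16.73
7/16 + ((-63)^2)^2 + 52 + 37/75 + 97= 18903733117/1200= 15753110.93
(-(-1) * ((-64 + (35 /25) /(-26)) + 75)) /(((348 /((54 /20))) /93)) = 1191051 /150800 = 7.90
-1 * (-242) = 242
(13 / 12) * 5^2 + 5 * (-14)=-515 / 12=-42.92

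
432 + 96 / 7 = 3120 / 7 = 445.71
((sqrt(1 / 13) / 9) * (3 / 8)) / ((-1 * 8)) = -sqrt(13) / 2496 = -0.00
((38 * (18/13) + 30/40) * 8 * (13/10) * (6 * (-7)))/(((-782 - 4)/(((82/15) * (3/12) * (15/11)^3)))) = 35839125/348722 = 102.77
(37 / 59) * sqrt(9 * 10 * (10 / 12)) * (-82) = -15170 * sqrt(3) / 59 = -445.34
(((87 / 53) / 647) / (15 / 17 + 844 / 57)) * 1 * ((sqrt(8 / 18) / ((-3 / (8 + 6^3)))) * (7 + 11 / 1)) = -75535488 / 521326073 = -0.14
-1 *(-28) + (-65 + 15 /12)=-143 /4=-35.75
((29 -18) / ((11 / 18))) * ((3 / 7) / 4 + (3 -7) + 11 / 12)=-375 / 7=-53.57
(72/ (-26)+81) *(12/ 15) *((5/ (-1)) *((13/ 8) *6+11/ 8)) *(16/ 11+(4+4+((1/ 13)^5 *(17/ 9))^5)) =-435810956371635020861495312764436041435/ 13240972346756778665706717373971078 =-32913.82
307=307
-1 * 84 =-84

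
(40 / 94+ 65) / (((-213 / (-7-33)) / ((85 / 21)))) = 3485000 / 70077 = 49.73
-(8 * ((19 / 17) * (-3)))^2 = -719.50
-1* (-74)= 74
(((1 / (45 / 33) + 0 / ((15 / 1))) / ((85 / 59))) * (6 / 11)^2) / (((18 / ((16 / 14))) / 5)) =944 / 19635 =0.05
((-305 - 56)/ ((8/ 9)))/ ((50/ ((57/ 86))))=-185193/ 34400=-5.38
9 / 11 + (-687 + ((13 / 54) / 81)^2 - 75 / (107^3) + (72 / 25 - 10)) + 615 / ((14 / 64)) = 95563392592469595667 / 45116938733535900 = 2118.13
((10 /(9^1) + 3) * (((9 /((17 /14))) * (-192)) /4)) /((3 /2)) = -16576 /17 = -975.06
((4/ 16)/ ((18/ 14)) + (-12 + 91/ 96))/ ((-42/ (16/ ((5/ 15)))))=3127/ 252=12.41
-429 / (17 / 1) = -429 / 17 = -25.24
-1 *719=-719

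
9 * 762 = 6858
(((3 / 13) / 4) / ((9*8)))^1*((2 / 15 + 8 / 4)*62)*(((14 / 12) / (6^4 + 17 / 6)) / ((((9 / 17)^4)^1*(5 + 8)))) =36248114 / 388842684165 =0.00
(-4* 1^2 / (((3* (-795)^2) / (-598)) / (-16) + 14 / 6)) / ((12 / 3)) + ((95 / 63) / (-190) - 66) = -47869623421 / 725155326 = -66.01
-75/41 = -1.83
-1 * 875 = -875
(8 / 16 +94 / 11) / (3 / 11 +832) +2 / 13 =39207 / 238030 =0.16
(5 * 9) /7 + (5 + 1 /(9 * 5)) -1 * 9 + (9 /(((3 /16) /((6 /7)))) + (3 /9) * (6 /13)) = 179146 /4095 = 43.75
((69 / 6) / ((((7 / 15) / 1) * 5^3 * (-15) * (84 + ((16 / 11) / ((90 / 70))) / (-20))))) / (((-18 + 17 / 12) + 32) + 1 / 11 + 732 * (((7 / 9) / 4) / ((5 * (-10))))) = -0.00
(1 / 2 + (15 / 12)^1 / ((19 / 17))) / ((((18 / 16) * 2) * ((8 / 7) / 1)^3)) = 14063 / 29184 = 0.48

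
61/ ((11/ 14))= 854/ 11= 77.64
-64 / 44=-1.45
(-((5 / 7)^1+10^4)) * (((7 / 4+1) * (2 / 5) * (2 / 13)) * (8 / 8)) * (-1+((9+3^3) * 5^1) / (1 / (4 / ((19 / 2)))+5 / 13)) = -218375751 / 2009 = -108698.73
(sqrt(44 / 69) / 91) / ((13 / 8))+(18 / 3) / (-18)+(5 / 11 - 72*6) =-431.87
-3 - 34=-37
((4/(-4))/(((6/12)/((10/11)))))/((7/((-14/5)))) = 8/11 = 0.73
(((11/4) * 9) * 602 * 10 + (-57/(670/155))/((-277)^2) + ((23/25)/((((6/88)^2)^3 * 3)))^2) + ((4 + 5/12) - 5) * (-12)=9317731966512.12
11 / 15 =0.73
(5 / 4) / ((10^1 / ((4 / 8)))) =1 / 16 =0.06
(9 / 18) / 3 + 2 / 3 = 5 / 6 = 0.83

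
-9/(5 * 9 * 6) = -1/30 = -0.03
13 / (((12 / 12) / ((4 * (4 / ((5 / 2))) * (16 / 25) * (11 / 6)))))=36608 / 375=97.62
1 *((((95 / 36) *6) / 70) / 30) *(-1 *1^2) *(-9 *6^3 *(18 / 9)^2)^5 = 7502437119009226752 / 35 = 214355346257406478.63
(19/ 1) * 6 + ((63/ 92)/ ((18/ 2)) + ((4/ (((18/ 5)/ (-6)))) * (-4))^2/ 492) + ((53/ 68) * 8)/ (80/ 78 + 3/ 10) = 107614266145/ 895106916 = 120.23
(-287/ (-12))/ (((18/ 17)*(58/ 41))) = 200039/ 12528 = 15.97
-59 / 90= -0.66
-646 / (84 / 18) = -969 / 7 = -138.43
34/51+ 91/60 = 131/60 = 2.18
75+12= 87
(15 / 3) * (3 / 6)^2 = 5 / 4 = 1.25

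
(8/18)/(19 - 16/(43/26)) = 172/3609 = 0.05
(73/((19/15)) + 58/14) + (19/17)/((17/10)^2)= 40617908/653429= 62.16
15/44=0.34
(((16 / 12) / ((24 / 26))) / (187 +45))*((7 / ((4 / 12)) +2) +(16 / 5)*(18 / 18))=1703 / 10440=0.16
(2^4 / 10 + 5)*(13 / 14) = 429 / 70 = 6.13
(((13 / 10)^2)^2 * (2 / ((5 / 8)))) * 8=228488 / 3125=73.12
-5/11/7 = -5/77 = -0.06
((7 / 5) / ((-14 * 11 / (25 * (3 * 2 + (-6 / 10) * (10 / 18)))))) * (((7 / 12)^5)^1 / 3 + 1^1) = -64880755 / 49268736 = -1.32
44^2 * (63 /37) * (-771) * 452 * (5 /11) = -19320396480 /37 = -522172877.84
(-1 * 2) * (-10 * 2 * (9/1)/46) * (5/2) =450/23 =19.57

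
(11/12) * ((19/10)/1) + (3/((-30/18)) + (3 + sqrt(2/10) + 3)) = 6.39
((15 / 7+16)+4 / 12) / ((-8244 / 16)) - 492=-21295804 / 43281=-492.04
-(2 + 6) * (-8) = 64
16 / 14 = 8 / 7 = 1.14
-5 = -5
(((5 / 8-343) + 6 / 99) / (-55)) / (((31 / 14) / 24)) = 1265194 / 18755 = 67.46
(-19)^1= -19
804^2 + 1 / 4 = 2585665 / 4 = 646416.25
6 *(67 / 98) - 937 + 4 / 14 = -45698 / 49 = -932.61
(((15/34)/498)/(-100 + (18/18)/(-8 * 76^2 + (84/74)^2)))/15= -15814247/26776688815377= -0.00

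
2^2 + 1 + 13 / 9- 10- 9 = -113 / 9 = -12.56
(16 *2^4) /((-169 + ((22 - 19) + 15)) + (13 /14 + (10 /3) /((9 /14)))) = -1.77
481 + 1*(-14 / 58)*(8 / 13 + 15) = 6204 / 13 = 477.23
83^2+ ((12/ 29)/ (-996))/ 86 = 1426036777/ 207002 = 6889.00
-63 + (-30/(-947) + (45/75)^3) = -7428306/118375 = -62.75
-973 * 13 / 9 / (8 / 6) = -12649 / 12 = -1054.08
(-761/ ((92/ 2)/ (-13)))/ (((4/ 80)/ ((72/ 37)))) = 7122960/ 851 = 8370.11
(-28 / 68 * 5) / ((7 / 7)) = -35 / 17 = -2.06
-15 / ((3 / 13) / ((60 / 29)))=-3900 / 29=-134.48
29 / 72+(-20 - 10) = -2131 / 72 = -29.60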